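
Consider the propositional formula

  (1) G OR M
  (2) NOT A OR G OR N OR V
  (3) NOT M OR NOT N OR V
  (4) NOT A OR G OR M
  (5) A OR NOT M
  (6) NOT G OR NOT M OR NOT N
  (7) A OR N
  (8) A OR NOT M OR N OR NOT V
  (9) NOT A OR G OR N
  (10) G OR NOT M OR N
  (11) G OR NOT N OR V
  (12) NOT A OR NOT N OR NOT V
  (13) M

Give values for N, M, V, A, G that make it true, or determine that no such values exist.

Unit clause (M) forces M = True.
In (A OR NOT M) only A is left, so A = True.
Try N = True:
  (NOT M OR NOT N OR V) forces V = True.
  clause (NOT A OR NOT N OR NOT V) is falsified — backtrack.
So N = False.
  then (NOT A OR G OR N) forces G = True.
Set V = True.
All clauses satisfied.

N = False; M = True; V = True; A = True; G = True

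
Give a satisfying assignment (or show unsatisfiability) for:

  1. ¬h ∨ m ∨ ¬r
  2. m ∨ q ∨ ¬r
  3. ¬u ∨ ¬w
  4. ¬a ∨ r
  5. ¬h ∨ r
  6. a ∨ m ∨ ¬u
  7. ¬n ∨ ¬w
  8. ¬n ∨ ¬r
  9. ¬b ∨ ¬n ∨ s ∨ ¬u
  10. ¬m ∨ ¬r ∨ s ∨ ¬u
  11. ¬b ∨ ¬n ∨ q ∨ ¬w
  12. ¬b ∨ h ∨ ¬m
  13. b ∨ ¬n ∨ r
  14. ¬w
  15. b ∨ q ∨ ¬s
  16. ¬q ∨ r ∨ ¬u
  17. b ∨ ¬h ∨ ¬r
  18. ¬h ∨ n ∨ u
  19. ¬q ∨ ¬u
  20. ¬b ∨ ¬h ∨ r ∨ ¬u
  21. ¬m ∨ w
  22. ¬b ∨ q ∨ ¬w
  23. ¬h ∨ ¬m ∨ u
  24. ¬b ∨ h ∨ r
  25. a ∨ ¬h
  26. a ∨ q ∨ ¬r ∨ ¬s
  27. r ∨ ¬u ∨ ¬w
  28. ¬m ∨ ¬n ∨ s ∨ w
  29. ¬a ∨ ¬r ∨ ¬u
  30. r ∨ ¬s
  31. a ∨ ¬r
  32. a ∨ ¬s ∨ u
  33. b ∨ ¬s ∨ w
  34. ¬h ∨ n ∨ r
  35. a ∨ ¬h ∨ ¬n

Unit clause (¬w) forces w = False.
In (¬m ∨ w) only ¬m is left, so m = False.
Set q = True.
  then (¬q ∨ ¬u) forces u = False.
Set s = False.
Set b = True.
Try a = False:
  (a ∨ ¬h) forces h = False.
  (¬b ∨ h ∨ r) forces r = True.
  clause (a ∨ ¬r) is falsified — backtrack.
So a = True.
  then (¬a ∨ r) forces r = True.
  then (¬n ∨ ¬r) forces n = False.
  then (¬h ∨ n ∨ u) forces h = False.
All clauses satisfied.

w: False, q: True, s: False, m: False, b: True, a: True, n: False, u: False, h: False, r: True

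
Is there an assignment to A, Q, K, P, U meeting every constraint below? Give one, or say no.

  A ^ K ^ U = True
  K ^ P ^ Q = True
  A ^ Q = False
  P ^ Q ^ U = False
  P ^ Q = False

A=F; Q=F; K=T; P=F; U=F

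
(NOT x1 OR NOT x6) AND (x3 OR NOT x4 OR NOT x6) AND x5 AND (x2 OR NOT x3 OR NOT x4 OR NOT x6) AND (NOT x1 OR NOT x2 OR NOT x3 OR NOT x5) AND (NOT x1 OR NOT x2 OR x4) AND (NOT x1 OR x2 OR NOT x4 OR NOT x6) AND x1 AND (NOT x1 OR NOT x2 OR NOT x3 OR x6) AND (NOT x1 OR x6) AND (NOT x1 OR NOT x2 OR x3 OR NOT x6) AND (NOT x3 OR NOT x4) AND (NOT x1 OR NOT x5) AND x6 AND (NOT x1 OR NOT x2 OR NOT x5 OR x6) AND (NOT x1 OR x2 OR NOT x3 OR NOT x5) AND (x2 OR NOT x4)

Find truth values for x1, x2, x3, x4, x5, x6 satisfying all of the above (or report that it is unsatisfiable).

The formula is unsatisfiable.

Case x1 = True:
  (NOT x1 OR NOT x6) forces x6 = False.
  Clause (NOT x1 OR x6) is falsified — contradiction.
Case x1 = False:
  Clause (x1) is falsified — contradiction.
Both cases fail, so the formula is unsatisfiable.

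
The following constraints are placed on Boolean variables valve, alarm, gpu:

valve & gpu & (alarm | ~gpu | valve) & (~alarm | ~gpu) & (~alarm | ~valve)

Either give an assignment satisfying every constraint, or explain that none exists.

valve: True, alarm: False, gpu: True

Unit clause (valve) forces valve = True.
Unit clause (gpu) forces gpu = True.
In (~alarm | ~gpu) only ~alarm is left, so alarm = False.
All clauses satisfied.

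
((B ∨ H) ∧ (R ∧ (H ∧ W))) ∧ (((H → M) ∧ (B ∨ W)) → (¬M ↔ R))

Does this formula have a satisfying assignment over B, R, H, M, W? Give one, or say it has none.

B = True, R = True, H = True, M = False, W = True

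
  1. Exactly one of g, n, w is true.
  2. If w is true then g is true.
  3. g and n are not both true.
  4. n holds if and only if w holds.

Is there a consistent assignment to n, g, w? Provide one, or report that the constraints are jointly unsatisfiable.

n = False; g = True; w = False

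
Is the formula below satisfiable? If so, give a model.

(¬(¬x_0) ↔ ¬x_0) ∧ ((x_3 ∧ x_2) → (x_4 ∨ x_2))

The conjunct ¬(¬x_0) ↔ ¬x_0 is unsatisfiable on its own:
  x_0=F: evaluates to False.
  x_0=T: evaluates to False.
So the whole conjunction is unsatisfiable.

Unsatisfiable — no assignment works.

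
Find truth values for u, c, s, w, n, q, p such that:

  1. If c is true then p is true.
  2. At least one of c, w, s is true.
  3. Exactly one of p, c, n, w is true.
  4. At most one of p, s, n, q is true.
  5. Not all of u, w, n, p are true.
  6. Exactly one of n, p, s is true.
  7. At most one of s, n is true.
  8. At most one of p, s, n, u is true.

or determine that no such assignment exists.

u: False; c: False; s: True; w: True; n: False; q: False; p: False

  (1) c=F ⇒ p: vacuous ✓
  (2) {c, w, s}: 2 true — at least one ✓
  (3) {p, c, n, w}: 1 true — exactly one ✓
  (4) {p, s, n, q}: 1 true — at most one ✓
  (5) {u, w, n, p}: 1/4 true — not all ✓
  (6) {n, p, s}: 1 true — exactly one ✓
  (7) {s, n}: 1 true — at most one ✓
  (8) {p, s, n, u}: 1 true — at most one ✓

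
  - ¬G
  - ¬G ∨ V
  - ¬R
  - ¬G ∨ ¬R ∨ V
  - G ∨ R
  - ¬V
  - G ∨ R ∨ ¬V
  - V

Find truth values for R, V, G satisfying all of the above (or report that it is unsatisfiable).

The formula is unsatisfiable.

Case V = True:
  Clause (¬V) is falsified — contradiction.
Case V = False:
  Clause (V) is falsified — contradiction.
Both cases fail, so the formula is unsatisfiable.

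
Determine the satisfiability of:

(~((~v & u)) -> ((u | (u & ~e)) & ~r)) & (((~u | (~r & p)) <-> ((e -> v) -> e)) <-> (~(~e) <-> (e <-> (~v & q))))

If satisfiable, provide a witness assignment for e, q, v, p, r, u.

e: True, q: False, v: False, p: False, r: False, u: True

  ~((~v & u)) -> ((u | (u & ~e)) & ~r) = True
    ~((~v & u)) = False
      ~v & u = True
        ~v = True
    (u | (u & ~e)) & ~r = True
      u | (u & ~e) = True
        u & ~e = False
          ~e = False
      ~r = True
  ((~u | (~r & p)) <-> ((e -> v) -> e)) <-> (~(~e) <-> (e <-> (~v & q))) = True
    (~u | (~r & p)) <-> ((e -> v) -> e) = False
      ~u | (~r & p) = False
        ~u = False
        ~r & p = False
          ~r = True
      (e -> v) -> e = True
        e -> v = False
    ~(~e) <-> (e <-> (~v & q)) = False
      ~(~e) = True
        ~e = False
      e <-> (~v & q) = False
        ~v & q = False
          ~v = True
Both conjuncts True, so the formula holds.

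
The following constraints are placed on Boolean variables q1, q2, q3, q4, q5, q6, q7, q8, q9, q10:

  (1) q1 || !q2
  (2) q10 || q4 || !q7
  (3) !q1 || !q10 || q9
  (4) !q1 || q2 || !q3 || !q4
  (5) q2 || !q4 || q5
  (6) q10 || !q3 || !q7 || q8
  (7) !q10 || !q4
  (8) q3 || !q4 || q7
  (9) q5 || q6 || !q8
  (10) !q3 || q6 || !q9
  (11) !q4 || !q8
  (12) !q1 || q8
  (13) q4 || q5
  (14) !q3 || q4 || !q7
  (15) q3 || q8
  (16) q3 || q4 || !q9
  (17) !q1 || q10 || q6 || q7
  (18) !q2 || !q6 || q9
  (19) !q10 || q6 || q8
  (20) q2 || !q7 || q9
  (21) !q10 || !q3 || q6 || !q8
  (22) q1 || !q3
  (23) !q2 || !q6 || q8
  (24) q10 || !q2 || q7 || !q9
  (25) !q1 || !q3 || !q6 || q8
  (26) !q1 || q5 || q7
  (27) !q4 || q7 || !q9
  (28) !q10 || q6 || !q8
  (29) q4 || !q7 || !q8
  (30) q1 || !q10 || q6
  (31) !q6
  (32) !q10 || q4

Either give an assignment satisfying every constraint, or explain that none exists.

q1=F, q2=F, q3=F, q4=F, q5=T, q6=F, q7=F, q8=T, q9=F, q10=F

Unit clause (!q6) forces q6 = False.
Set q1 = False.
  then (q1 || !q2) forces q2 = False.
  then (q1 || !q3) forces q3 = False.
  then (q1 || !q10 || q6) forces q10 = False.
  then (q3 || q8) forces q8 = True.
  then (q5 || q6 || !q8) forces q5 = True.
  then (!q4 || !q8) forces q4 = False.
  then (q3 || q4 || !q9) forces q9 = False.
  then (q2 || !q7 || q9) forces q7 = False.
All clauses satisfied.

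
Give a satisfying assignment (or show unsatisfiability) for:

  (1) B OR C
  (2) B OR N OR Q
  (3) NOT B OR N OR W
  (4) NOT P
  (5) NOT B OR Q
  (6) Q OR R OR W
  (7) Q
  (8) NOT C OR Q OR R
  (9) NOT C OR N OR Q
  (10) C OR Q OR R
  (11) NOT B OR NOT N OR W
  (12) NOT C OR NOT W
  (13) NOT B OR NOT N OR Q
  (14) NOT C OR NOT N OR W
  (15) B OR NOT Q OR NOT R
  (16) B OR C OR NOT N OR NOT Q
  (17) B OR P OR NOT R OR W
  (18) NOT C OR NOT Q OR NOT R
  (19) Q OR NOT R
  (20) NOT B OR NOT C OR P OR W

N=F; C=F; W=T; P=F; B=T; R=T; Q=T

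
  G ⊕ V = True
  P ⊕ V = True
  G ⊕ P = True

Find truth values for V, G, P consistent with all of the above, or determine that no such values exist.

Adding constraints 1, 2, 3 mod 2: every variable appears an even number of times on the left, so the left side is 0.
But the right sides sum to 1 (mod 2). 0 ≠ 1 — the system is inconsistent.

Unsatisfiable — no assignment works.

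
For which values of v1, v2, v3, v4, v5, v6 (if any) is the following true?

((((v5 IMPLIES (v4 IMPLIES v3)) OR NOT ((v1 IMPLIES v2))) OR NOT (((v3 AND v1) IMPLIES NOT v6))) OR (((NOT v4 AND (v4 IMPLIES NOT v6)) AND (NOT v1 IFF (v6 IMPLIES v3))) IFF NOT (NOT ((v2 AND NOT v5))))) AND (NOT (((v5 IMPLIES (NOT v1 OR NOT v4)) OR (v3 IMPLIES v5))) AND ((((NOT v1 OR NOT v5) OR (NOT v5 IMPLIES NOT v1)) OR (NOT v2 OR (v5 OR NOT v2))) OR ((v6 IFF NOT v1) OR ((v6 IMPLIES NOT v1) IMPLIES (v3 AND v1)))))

The conjunct NOT (((v5 IMPLIES (NOT v1 OR NOT v4)) OR (v3 IMPLIES v5))) is unsatisfiable on its own:
  v5 = True: this becomes NOT (((NOT v1 OR NOT v4) OR True)) = False.
  v5 = False: this becomes NOT ((True OR NOT v3)) = False.
So the whole conjunction is unsatisfiable.

UNSATISFIABLE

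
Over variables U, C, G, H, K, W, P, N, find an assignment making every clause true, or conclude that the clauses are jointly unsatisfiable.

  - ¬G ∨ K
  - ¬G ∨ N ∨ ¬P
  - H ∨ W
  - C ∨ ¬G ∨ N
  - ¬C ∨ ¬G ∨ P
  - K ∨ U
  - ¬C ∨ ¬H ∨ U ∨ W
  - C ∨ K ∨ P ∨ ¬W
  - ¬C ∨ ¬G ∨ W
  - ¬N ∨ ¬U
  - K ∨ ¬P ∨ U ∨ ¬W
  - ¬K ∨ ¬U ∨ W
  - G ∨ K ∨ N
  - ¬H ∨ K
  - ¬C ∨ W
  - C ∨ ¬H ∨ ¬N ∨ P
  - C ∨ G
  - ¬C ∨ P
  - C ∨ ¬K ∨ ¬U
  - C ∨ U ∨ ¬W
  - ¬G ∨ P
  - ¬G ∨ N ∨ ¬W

U = False; C = True; G = False; H = False; K = True; W = True; P = True; N = True

Set U = False.
  then (K ∨ U) forces K = True.
Set C = True.
  then (¬C ∨ W) forces W = True.
  then (¬C ∨ P) forces P = True.
Set G = False.
Set H = False.
Set N = True.
All clauses satisfied.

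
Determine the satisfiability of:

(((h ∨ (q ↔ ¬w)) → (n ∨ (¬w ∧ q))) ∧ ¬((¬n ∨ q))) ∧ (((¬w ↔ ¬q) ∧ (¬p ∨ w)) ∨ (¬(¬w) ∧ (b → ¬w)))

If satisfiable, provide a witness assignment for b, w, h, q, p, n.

b: False; w: True; h: True; q: False; p: False; n: True

  ((h ∨ (q ↔ ¬w)) → (n ∨ (¬w ∧ q))) ∧ ¬((¬n ∨ q)) = True
    (h ∨ (q ↔ ¬w)) → (n ∨ (¬w ∧ q)) = True
      h ∨ (q ↔ ¬w) = True
        q ↔ ¬w = True
          ¬w = False
      n ∨ (¬w ∧ q) = True
        ¬w ∧ q = False
          ¬w = False
    ¬((¬n ∨ q)) = True
      ¬n ∨ q = False
        ¬n = False
  ((¬w ↔ ¬q) ∧ (¬p ∨ w)) ∨ (¬(¬w) ∧ (b → ¬w)) = True
    (¬w ↔ ¬q) ∧ (¬p ∨ w) = False
      ¬w ↔ ¬q = False
        ¬w = False
        ¬q = True
      ¬p ∨ w = True
        ¬p = True
    ¬(¬w) ∧ (b → ¬w) = True
      ¬(¬w) = True
        ¬w = False
      b → ¬w = True
        ¬w = False
Both conjuncts True, so the formula holds.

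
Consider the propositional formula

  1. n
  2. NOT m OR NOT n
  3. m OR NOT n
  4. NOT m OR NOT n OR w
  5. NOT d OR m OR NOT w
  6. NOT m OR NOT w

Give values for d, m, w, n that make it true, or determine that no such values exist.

Unsatisfiable — no assignment works.

Case n = True:
  (NOT m OR NOT n) forces m = False.
  Clause (m OR NOT n) is falsified — contradiction.
Case n = False:
  Clause (n) is falsified — contradiction.
Both cases fail, so the formula is unsatisfiable.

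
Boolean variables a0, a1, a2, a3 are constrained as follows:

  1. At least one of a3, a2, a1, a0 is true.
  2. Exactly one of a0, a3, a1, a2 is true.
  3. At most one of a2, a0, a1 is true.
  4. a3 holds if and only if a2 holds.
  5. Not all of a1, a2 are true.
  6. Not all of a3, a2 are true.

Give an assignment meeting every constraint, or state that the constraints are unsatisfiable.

a0 = False, a1 = True, a2 = False, a3 = False

  (1) {a3, a2, a1, a0}: 1 true — at least one ✓
  (2) {a0, a3, a1, a2}: 1 true — exactly one ✓
  (3) {a2, a0, a1}: 1 true — at most one ✓
  (4) a3=F, a2=F — same ✓
  (5) {a1, a2}: 1/2 true — not all ✓
  (6) {a3, a2}: 0/2 true — not all ✓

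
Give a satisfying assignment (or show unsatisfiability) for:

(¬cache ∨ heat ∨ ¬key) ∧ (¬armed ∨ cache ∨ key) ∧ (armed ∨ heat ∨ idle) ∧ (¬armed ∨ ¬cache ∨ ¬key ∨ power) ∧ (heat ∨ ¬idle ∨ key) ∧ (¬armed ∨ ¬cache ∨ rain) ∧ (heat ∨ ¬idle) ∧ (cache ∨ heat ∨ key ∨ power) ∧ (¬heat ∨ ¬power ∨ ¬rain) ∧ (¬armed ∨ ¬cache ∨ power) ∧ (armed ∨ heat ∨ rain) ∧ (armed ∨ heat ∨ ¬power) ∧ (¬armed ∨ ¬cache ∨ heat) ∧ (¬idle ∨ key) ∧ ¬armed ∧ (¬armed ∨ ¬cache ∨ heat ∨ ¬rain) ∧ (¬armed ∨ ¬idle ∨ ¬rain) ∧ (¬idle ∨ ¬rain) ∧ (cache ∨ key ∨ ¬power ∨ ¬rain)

Unit clause (¬armed) forces armed = False.
Set heat = True.
Set key = True.
Set power = True.
  then (¬heat ∨ ¬power ∨ ¬rain) forces rain = False.
Set idle = True.
Set cache = False.
All clauses satisfied.

armed = False; heat = True; key = True; power = True; idle = True; rain = False; cache = False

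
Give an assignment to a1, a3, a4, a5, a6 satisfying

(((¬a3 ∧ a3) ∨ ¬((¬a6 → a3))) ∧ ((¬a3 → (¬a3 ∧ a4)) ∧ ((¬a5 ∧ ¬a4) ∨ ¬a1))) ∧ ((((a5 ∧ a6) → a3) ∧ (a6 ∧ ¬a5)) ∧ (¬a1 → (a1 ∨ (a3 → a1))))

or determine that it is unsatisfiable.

Case a3 = True: the conjunct (¬a3 ∧ a3) ∨ ¬((¬a6 → a3)) becomes (False ∧ True) ∨ ¬True = False.
Case a3 = False: the formula simplifies to (¬a6 ∧ (a4 ∧ ((¬a5 ∧ ¬a4) ∨ ¬a1))) ∧ (¬((a5 ∧ a6)) ∧ (a6 ∧ ¬a5)).
  a6 = True: the conjunct ¬a6 is False.
  a6 = False: the conjunct a6 is False.
Both cases fail — unsatisfiable.

The formula is unsatisfiable.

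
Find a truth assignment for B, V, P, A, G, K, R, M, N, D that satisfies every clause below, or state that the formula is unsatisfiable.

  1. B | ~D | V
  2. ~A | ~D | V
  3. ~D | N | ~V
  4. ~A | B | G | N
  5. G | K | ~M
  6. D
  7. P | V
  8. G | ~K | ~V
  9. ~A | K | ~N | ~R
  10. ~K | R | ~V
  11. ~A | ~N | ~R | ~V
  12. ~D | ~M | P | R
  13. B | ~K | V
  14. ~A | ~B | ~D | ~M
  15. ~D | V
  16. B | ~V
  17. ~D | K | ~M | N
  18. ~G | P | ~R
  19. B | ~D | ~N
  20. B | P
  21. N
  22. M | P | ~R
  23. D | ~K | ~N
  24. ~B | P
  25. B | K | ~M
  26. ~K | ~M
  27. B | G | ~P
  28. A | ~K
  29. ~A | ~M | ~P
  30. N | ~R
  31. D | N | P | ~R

Unit clause (D) forces D = True.
In (~D | V) only V is left, so V = True.
In (B | ~V) only B is left, so B = True.
Unit clause (N) forces N = True.
In (~B | P) only P is left, so P = True.
Set A = False.
  then (A | ~K) forces K = False.
Set G = True.
Set R = True.
Set M = True.
All clauses satisfied.

B = True, V = True, P = True, A = False, G = True, K = False, R = True, M = True, N = True, D = True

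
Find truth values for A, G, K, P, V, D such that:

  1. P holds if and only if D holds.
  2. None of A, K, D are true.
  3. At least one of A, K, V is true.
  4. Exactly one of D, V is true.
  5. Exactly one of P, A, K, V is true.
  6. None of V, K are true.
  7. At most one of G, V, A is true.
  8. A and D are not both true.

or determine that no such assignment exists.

Case V = True:
  Constraint (6) is violated (V=T) — contradiction.
Case V = False:
  (2) forces A = False.
  (2) forces K = False.
  Constraint (3) is violated (A=F, K=F, V=F) — contradiction.
Both cases fail — unsatisfiable.

UNSATISFIABLE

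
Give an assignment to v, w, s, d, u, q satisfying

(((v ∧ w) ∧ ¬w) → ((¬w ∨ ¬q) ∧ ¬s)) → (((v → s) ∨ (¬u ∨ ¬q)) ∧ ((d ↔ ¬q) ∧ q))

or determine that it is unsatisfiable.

v: False, w: False, s: False, d: False, u: False, q: True

  (((v ∧ w) ∧ ¬w) → ((¬w ∨ ¬q) ∧ ¬s)) → (((v → s) ∨ (¬u ∨ ¬q)) ∧ ((d ↔ ¬q) ∧ q)) = True
    ((v ∧ w) ∧ ¬w) → ((¬w ∨ ¬q) ∧ ¬s) = True
      (v ∧ w) ∧ ¬w = False
        v ∧ w = False
        ¬w = True
      (¬w ∨ ¬q) ∧ ¬s = True
        ¬w ∨ ¬q = True
          ¬w = True
          ¬q = False
        ¬s = True
    ((v → s) ∨ (¬u ∨ ¬q)) ∧ ((d ↔ ¬q) ∧ q) = True
      (v → s) ∨ (¬u ∨ ¬q) = True
        v → s = True
        ¬u ∨ ¬q = True
          ¬u = True
          ¬q = False
      (d ↔ ¬q) ∧ q = True
        d ↔ ¬q = True
          ¬q = False
The formula evaluates to True.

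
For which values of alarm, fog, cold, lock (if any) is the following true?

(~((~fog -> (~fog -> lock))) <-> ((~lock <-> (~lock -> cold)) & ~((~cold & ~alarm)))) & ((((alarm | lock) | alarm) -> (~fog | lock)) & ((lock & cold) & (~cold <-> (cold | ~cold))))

No satisfying assignment exists.

Case cold = True: the conjunct ~cold <-> (cold | ~cold) becomes ~True <-> (True | False) = False.
Case cold = False: the conjunct cold is False.
Both cases fail — unsatisfiable.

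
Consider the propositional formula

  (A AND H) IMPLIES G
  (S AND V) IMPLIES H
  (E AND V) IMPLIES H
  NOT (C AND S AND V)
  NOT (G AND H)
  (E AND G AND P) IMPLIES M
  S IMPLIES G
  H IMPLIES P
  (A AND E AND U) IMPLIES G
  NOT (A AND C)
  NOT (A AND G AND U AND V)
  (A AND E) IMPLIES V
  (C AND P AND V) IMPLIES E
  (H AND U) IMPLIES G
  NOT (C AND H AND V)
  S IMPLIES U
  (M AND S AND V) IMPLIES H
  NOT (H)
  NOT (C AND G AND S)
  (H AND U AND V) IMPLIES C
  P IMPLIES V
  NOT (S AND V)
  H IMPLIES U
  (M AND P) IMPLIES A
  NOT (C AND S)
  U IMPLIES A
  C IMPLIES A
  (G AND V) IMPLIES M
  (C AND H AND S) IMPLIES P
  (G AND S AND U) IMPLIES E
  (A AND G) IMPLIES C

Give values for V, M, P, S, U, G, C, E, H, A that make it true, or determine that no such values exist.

Unit clause (NOT H) forces H = False.
Set V = False.
  then (NOT P OR V) forces P = False.
Set M = True.
Set S = False.
Set U = False.
Set G = False.
Set C = False.
Set E = False.
Set A = True.
All clauses satisfied.

V: False, M: True, P: False, S: False, U: False, G: False, C: False, E: False, H: False, A: True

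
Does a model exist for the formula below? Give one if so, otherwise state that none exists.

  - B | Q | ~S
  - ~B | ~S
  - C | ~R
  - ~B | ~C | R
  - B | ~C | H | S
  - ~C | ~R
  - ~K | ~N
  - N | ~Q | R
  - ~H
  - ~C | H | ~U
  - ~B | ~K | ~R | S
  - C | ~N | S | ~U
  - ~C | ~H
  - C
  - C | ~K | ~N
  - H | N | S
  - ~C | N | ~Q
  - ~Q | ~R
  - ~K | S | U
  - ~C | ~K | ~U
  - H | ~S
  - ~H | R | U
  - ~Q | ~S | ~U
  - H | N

UNSATISFIABLE

Case C = True:
  (~C | ~R) forces R = False.
  (~B | ~C | R) forces B = False.
  (~H) forces H = False.
  (B | ~C | H | S) forces S = True.
  Clause (H | ~S) is falsified — contradiction.
Case C = False:
  Clause (C) is falsified — contradiction.
Both cases fail, so the formula is unsatisfiable.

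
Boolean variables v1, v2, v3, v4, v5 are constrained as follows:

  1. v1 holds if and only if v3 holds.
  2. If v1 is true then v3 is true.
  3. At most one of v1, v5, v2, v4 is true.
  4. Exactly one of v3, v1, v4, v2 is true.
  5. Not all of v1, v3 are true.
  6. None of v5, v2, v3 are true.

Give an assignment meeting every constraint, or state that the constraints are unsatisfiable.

v1 = False, v2 = False, v3 = False, v4 = True, v5 = False

  (1) v1=F, v3=F — same ✓
  (2) v1=F ⇒ v3: vacuous ✓
  (3) {v1, v5, v2, v4}: 1 true — at most one ✓
  (4) {v3, v1, v4, v2}: 1 true — exactly one ✓
  (5) {v1, v3}: 0/2 true — not all ✓
  (6) {v5, v2, v3}: 0 true — none ✓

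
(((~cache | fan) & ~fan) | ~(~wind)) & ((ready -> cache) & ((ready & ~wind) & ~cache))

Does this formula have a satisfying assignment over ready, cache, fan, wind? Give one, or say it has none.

Unsatisfiable — no assignment works.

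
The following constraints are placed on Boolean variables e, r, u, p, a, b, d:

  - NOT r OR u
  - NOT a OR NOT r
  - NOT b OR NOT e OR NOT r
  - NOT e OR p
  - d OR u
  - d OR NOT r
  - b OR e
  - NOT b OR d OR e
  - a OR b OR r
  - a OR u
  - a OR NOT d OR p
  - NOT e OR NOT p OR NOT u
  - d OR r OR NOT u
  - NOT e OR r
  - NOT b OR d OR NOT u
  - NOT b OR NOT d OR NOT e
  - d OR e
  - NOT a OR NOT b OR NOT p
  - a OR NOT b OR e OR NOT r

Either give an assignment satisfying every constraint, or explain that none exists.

Set e = False.
  then (b OR e) forces b = True.
  then (NOT b OR d OR e) forces d = True.
Try r = True:
  (NOT r OR u) forces u = True.
  (NOT a OR NOT r) forces a = False.
  clause (a OR NOT b OR e OR NOT r) is falsified — backtrack.
So r = False.
Set u = True.
Set p = True.
  then (NOT a OR NOT b OR NOT p) forces a = False.
All clauses satisfied.

e=F, r=F, u=T, p=T, a=F, b=T, d=T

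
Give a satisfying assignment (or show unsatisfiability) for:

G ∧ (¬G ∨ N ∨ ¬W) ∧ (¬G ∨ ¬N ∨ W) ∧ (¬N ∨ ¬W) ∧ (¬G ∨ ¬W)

Unit clause (G) forces G = True.
In (¬G ∨ ¬W) only ¬W is left, so W = False.
In (¬G ∨ ¬N ∨ W) only ¬N is left, so N = False.
Check each clause:
  (G): G holds.
  (¬G ∨ N ∨ ¬W): ¬W holds.
  (¬G ∨ ¬N ∨ W): ¬N holds.
  (¬N ∨ ¬W): ¬N holds.
  (¬G ∨ ¬W): ¬W holds.
All clauses satisfied.

W=F, G=T, N=F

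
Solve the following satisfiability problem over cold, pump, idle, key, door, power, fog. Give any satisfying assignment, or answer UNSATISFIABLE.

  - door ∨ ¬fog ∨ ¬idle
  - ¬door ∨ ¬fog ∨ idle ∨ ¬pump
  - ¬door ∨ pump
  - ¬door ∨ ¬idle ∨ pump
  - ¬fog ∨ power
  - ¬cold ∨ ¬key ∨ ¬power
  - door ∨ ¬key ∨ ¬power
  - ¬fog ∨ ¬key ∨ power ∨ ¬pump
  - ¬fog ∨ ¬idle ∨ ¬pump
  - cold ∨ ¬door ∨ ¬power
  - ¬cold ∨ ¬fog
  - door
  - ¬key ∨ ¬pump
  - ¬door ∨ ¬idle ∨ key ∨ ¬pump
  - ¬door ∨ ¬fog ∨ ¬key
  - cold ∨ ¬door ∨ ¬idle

Unit clause (door) forces door = True.
In (¬door ∨ pump) only pump is left, so pump = True.
In (¬key ∨ ¬pump) only ¬key is left, so key = False.
In (¬door ∨ ¬idle ∨ key ∨ ¬pump) only ¬idle is left, so idle = False.
In (¬door ∨ ¬fog ∨ idle ∨ ¬pump) only ¬fog is left, so fog = False.
Set cold = True.
Set power = False.
All clauses satisfied.

cold = True, pump = True, idle = False, key = False, door = True, power = False, fog = False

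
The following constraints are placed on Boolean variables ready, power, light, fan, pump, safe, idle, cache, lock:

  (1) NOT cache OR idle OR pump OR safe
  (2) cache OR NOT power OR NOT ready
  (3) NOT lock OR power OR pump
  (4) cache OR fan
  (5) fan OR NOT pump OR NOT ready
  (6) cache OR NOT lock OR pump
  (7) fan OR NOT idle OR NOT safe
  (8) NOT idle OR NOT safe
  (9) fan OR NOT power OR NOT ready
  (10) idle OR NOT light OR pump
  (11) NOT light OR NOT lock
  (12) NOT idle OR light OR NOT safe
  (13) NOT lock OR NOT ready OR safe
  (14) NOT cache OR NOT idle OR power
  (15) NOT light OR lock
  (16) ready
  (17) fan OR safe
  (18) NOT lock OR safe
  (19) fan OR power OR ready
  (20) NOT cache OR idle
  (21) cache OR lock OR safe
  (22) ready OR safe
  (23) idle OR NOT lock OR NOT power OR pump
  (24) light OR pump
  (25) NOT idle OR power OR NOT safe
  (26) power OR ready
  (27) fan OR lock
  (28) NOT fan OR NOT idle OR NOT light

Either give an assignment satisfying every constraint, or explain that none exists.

Unit clause (ready) forces ready = True.
Set power = True.
  then (cache OR NOT power OR NOT ready) forces cache = True.
  then (fan OR NOT power OR NOT ready) forces fan = True.
  then (NOT cache OR idle) forces idle = True.
  then (NOT fan OR NOT idle OR NOT light) forces light = False.
  then (NOT idle OR NOT safe) forces safe = False.
  then (NOT lock OR NOT ready OR safe) forces lock = False.
  then (light OR pump) forces pump = True.
All clauses satisfied.

ready: True, power: True, light: False, fan: True, pump: True, safe: False, idle: True, cache: True, lock: False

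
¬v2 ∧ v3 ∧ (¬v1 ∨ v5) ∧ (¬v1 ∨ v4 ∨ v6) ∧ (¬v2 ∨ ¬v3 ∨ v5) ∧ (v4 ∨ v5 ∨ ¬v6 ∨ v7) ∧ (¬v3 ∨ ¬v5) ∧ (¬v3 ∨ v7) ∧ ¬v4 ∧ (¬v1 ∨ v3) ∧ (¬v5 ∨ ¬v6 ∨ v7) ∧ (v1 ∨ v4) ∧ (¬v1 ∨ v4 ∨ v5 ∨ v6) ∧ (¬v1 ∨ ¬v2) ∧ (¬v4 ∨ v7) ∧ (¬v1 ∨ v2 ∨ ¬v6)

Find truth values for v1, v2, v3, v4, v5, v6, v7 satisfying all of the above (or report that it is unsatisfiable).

Case v4 = True:
  Clause (¬v4) is falsified — contradiction.
Case v4 = False:
  (¬v2) forces v2 = False.
  (v3) forces v3 = True.
  (¬v3 ∨ ¬v5) forces v5 = False.
  (¬v1 ∨ v5) forces v1 = False.
  Clause (v1 ∨ v4) is falsified — contradiction.
Both cases fail, so the formula is unsatisfiable.

Unsatisfiable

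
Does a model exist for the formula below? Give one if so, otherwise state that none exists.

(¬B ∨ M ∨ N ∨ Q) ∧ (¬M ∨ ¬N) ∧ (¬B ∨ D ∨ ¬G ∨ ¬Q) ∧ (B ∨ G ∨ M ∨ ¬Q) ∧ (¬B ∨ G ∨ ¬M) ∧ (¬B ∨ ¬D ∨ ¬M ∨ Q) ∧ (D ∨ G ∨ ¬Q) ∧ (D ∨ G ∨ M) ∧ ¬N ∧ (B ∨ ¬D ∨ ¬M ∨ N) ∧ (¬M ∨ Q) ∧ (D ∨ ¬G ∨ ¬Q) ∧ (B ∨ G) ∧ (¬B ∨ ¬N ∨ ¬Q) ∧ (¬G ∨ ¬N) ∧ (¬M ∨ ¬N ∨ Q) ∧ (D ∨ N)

B=T; Q=T; D=T; M=T; G=T; N=F

Unit clause (¬N) forces N = False.
In (D ∨ N) only D is left, so D = True.
Set B = True.
Set Q = True.
Set M = True.
  then (¬B ∨ G ∨ ¬M) forces G = True.
All clauses satisfied.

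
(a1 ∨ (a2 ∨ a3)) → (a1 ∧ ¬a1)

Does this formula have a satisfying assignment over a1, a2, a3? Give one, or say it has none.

a1=F, a2=F, a3=F

  (a1 ∨ (a2 ∨ a3)) → (a1 ∧ ¬a1) = True
    a1 ∨ (a2 ∨ a3) = False
      a2 ∨ a3 = False
    a1 ∧ ¬a1 = False
      ¬a1 = True
The formula evaluates to True.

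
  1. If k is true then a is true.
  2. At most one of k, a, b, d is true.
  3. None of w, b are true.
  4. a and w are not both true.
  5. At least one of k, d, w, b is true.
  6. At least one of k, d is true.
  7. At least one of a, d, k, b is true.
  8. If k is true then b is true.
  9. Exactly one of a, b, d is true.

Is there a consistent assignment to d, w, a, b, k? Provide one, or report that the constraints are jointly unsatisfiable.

d = True, w = False, a = False, b = False, k = False

  (1) k=F ⇒ a: vacuous ✓
  (2) {k, a, b, d}: 1 true — at most one ✓
  (3) {w, b}: 0 true — none ✓
  (4) a=F, w=F — not both ✓
  (5) {k, d, w, b}: 1 true — at least one ✓
  (6) {k, d}: 1 true — at least one ✓
  (7) {a, d, k, b}: 1 true — at least one ✓
  (8) k=F ⇒ b: vacuous ✓
  (9) {a, b, d}: 1 true — exactly one ✓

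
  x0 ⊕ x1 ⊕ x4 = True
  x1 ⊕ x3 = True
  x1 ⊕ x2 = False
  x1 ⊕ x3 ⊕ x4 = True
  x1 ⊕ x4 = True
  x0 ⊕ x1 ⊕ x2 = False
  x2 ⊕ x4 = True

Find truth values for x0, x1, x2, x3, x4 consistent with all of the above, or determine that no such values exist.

x0 = False; x1 = True; x2 = True; x3 = False; x4 = False

x0 ⊕ x1 ⊕ x4 = F ⊕ T ⊕ F = True ✓
x1 ⊕ x3 = T ⊕ F = True ✓
x1 ⊕ x2 = T ⊕ T = False ✓
x1 ⊕ x3 ⊕ x4 = T ⊕ F ⊕ F = True ✓
x1 ⊕ x4 = T ⊕ F = True ✓
x0 ⊕ x1 ⊕ x2 = F ⊕ T ⊕ T = False ✓
x2 ⊕ x4 = T ⊕ F = True ✓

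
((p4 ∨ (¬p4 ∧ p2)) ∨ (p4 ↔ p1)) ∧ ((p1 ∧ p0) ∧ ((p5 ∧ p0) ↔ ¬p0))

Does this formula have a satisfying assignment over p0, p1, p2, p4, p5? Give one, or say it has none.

p0 = True, p1 = True, p2 = False, p4 = True, p5 = False

  (p4 ∨ (¬p4 ∧ p2)) ∨ (p4 ↔ p1) = True
    p4 ∨ (¬p4 ∧ p2) = True
      ¬p4 ∧ p2 = False
        ¬p4 = False
    p4 ↔ p1 = True
  (p1 ∧ p0) ∧ ((p5 ∧ p0) ↔ ¬p0) = True
    p1 ∧ p0 = True
    (p5 ∧ p0) ↔ ¬p0 = True
      p5 ∧ p0 = False
      ¬p0 = False
Both conjuncts True, so the formula holds.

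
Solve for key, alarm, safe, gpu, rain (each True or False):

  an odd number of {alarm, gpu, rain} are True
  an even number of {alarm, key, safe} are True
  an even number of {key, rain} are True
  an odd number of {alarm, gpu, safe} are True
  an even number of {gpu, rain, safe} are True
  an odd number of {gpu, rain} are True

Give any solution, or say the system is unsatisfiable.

key = True, alarm = False, safe = True, gpu = False, rain = True

{alarm, gpu, rain}: 1 true → odd ✓
{alarm, key, safe}: 2 true → even ✓
{key, rain}: 2 true → even ✓
{alarm, gpu, safe}: 1 true → odd ✓
{gpu, rain, safe}: 2 true → even ✓
{gpu, rain}: 1 true → odd ✓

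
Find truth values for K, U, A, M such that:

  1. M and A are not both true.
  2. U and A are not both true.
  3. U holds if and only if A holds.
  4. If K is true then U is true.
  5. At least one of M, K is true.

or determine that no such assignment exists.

K = False, U = False, A = False, M = True

  (1) M=T, A=F — not both ✓
  (2) U=F, A=F — not both ✓
  (3) U=F, A=F — same ✓
  (4) K=F ⇒ U: vacuous ✓
  (5) {M, K}: 1 true — at least one ✓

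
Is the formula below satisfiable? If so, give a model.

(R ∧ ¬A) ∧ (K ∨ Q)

Q = True, K = True, A = False, R = True

  R ∧ ¬A = True
    ¬A = True
  K ∨ Q = True
Both conjuncts True, so the formula holds.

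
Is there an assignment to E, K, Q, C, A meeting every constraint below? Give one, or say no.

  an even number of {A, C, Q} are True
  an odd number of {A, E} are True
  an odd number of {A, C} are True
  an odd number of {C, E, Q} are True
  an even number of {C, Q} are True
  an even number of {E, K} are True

E: True, K: True, Q: True, C: True, A: False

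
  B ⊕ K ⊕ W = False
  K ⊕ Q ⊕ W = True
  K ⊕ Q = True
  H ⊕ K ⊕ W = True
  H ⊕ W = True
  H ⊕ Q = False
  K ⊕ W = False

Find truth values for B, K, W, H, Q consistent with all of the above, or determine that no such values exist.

B: False; K: False; W: False; H: True; Q: True

B ⊕ K ⊕ W = F ⊕ F ⊕ F = False ✓
K ⊕ Q ⊕ W = F ⊕ T ⊕ F = True ✓
K ⊕ Q = F ⊕ T = True ✓
H ⊕ K ⊕ W = T ⊕ F ⊕ F = True ✓
H ⊕ W = T ⊕ F = True ✓
H ⊕ Q = T ⊕ T = False ✓
K ⊕ W = F ⊕ F = False ✓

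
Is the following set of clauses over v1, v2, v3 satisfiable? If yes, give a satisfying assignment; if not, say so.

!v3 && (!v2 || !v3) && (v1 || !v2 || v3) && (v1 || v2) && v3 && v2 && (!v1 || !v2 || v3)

The formula is unsatisfiable.

Case v3 = True:
  Clause (!v3) is falsified — contradiction.
Case v3 = False:
  Clause (v3) is falsified — contradiction.
Both cases fail, so the formula is unsatisfiable.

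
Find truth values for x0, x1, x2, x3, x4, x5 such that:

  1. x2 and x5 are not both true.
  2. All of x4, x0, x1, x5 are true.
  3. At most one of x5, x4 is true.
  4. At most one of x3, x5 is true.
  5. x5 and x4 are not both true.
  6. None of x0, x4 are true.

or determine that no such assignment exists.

Case x0 = True:
  Constraint (6) is violated (x0=T) — contradiction.
Case x0 = False:
  Constraint (2) is violated (x0=F) — contradiction.
Both cases fail — unsatisfiable.

Unsatisfiable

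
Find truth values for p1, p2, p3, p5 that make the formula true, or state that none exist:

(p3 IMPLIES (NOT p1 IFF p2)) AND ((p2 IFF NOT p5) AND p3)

p1 = False, p2 = True, p3 = True, p5 = False

  p3 IMPLIES (NOT p1 IFF p2) = True
    NOT p1 IFF p2 = True
      NOT p1 = True
  (p2 IFF NOT p5) AND p3 = True
    p2 IFF NOT p5 = True
      NOT p5 = True
Both conjuncts True, so the formula holds.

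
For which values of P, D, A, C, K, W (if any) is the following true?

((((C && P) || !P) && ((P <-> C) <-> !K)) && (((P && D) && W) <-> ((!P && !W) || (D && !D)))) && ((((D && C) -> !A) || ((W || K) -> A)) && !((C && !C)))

P: True, D: True, A: True, C: True, K: False, W: False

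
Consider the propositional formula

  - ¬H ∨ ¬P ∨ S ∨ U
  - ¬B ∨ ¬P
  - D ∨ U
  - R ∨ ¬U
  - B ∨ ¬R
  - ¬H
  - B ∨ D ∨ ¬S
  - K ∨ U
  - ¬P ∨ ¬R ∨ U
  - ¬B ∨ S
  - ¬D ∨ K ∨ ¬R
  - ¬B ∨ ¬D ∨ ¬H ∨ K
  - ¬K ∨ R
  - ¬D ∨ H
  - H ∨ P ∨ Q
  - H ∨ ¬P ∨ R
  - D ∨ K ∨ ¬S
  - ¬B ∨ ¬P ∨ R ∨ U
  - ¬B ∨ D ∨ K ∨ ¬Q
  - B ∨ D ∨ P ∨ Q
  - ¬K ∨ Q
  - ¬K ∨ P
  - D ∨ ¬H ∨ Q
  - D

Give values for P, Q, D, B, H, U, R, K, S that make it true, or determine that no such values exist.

UNSATISFIABLE

Case D = True:
  (¬H) forces H = False.
  Clause (¬D ∨ H) is falsified — contradiction.
Case D = False:
  Clause (D) is falsified — contradiction.
Both cases fail, so the formula is unsatisfiable.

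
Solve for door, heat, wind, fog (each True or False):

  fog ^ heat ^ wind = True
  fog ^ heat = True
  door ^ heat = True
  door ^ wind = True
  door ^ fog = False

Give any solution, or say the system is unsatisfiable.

door = True, heat = False, wind = False, fog = True

fog ^ heat ^ wind = T ^ F ^ F = True ✓
fog ^ heat = T ^ F = True ✓
door ^ heat = T ^ F = True ✓
door ^ wind = T ^ F = True ✓
door ^ fog = T ^ T = False ✓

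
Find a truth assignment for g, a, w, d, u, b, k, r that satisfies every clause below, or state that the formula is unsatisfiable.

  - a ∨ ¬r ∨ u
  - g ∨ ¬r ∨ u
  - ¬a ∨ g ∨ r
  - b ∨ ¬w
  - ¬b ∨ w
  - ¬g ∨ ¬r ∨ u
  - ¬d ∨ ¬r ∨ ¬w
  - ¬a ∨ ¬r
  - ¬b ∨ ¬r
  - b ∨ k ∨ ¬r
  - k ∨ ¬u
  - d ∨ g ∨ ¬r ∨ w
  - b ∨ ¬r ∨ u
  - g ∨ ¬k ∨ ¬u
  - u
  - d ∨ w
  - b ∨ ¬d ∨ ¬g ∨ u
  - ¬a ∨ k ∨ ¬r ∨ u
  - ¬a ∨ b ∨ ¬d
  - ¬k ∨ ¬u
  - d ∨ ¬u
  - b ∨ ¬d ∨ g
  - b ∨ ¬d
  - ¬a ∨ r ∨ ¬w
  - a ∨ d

Case u = True:
  (k ∨ ¬u) forces k = True.
  Clause (¬k ∨ ¬u) is falsified — contradiction.
Case u = False:
  Clause (u) is falsified — contradiction.
Both cases fail, so the formula is unsatisfiable.

Unsatisfiable — no assignment works.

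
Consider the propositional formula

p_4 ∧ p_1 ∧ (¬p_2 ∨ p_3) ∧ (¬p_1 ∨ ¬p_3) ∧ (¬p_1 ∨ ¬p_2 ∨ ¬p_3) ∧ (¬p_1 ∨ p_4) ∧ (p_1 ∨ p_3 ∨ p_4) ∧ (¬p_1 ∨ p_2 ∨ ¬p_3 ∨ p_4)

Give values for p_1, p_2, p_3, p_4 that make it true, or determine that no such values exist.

p_1 = True, p_2 = False, p_3 = False, p_4 = True

Unit clause (p_4) forces p_4 = True.
Unit clause (p_1) forces p_1 = True.
In (¬p_1 ∨ ¬p_3) only ¬p_3 is left, so p_3 = False.
In (¬p_2 ∨ p_3) only ¬p_2 is left, so p_2 = False.
Check each clause:
  (p_4): p_4 holds.
  (p_1): p_1 holds.
  (¬p_2 ∨ p_3): ¬p_2 holds.
  (¬p_1 ∨ ¬p_3): ¬p_3 holds.
  (¬p_1 ∨ ¬p_2 ∨ ¬p_3): ¬p_2 holds.
  (¬p_1 ∨ p_4): p_4 holds.
  (p_1 ∨ p_3 ∨ p_4): p_1 holds.
  (¬p_1 ∨ p_2 ∨ ¬p_3 ∨ p_4): ¬p_3 holds.
All clauses satisfied.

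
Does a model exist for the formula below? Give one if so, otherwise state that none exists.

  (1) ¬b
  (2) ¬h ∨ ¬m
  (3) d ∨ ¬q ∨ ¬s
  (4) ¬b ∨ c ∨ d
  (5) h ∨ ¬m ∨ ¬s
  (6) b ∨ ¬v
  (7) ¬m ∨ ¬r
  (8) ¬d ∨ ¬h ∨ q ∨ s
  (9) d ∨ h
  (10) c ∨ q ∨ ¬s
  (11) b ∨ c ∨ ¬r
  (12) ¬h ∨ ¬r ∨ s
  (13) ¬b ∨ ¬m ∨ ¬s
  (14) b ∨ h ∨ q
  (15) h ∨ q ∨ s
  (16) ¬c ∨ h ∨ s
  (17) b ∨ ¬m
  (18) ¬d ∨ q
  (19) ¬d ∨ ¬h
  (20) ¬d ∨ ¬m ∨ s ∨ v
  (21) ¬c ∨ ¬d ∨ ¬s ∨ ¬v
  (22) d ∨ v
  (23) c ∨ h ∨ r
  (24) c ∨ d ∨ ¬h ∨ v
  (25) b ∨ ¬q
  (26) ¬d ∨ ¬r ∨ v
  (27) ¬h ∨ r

Case b = True:
  Clause (¬b) is falsified — contradiction.
Case b = False:
  (b ∨ ¬v) forces v = False.
  (b ∨ ¬m) forces m = False.
  (d ∨ v) forces d = True.
  (¬d ∨ q) forces q = True.
  Clause (b ∨ ¬q) is falsified — contradiction.
Both cases fail, so the formula is unsatisfiable.

Unsatisfiable — no assignment works.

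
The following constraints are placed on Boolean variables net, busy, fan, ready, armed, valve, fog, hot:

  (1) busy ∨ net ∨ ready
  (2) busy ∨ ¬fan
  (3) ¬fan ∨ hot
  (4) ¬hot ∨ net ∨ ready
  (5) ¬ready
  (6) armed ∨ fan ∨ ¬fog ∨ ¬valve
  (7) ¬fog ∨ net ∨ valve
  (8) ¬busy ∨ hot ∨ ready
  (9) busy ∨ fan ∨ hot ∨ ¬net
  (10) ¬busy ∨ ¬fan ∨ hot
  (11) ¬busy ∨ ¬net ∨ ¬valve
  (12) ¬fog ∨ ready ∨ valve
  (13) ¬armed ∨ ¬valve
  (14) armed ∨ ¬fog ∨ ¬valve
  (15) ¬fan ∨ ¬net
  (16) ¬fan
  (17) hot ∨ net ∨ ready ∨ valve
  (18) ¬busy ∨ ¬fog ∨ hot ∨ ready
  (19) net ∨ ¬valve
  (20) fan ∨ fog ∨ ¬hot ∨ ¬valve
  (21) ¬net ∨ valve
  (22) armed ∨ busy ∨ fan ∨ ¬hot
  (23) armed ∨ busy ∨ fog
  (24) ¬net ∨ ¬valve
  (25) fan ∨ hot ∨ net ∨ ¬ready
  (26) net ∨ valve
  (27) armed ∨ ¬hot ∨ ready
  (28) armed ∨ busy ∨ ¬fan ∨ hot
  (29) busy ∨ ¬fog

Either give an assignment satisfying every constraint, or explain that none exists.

Unsatisfiable — no assignment works.

Case net = True:
  (¬ready) forces ready = False.
  (¬fan ∨ ¬net) forces fan = False.
  (¬net ∨ valve) forces valve = True.
  Clause (¬net ∨ ¬valve) is falsified — contradiction.
Case net = False:
  (¬ready) forces ready = False.
  (busy ∨ net ∨ ready) forces busy = True.
  (¬hot ∨ net ∨ ready) forces hot = False.
  Clause (¬busy ∨ hot ∨ ready) is falsified — contradiction.
Both cases fail, so the formula is unsatisfiable.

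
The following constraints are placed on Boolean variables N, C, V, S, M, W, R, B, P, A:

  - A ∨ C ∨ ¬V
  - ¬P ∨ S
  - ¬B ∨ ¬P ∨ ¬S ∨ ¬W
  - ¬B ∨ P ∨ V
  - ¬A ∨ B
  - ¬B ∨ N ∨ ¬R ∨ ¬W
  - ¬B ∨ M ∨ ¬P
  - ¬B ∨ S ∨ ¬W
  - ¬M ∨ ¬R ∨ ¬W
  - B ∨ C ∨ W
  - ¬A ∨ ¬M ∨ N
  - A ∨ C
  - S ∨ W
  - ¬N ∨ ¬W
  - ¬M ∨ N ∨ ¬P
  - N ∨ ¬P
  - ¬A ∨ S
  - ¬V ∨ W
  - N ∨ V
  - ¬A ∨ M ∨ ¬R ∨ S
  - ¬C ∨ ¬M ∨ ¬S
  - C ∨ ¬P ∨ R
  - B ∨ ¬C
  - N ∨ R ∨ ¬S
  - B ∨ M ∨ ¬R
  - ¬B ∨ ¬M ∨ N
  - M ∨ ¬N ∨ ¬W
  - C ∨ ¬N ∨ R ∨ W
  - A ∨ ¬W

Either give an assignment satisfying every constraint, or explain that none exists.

N=T, C=F, V=F, S=T, M=T, W=F, R=T, B=T, P=T, A=T

Set N = True.
  then (¬N ∨ ¬W) forces W = False.
  then (¬V ∨ W) forces V = False.
  then (S ∨ W) forces S = True.
Try C = True:
  (¬C ∨ ¬M ∨ ¬S) forces M = False.
  (B ∨ ¬C) forces B = True.
  (¬B ∨ P ∨ V) forces P = True.
  clause (¬B ∨ M ∨ ¬P) is falsified — backtrack.
So C = False.
  then (B ∨ C ∨ W) forces B = True.
  then (A ∨ C) forces A = True.
  then (C ∨ ¬N ∨ R ∨ W) forces R = True.
  then (¬B ∨ P ∨ V) forces P = True.
  then (¬B ∨ M ∨ ¬P) forces M = True.
All clauses satisfied.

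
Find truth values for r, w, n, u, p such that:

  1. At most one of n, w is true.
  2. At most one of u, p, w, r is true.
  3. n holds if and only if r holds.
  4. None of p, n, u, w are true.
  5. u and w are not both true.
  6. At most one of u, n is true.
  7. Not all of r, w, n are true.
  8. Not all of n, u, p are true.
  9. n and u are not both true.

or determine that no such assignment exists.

r=F, w=F, n=F, u=F, p=F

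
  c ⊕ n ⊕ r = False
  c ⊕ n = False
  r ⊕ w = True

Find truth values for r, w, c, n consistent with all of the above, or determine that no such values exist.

r = False, w = True, c = True, n = True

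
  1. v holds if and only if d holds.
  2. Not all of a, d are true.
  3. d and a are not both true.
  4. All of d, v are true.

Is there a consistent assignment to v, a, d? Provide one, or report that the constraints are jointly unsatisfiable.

v = True; a = False; d = True

  (1) v=T, d=T — same ✓
  (2) {a, d}: 1/2 true — not all ✓
  (3) d=T, a=F — not both ✓
  (4) {d, v}: all 2 true ✓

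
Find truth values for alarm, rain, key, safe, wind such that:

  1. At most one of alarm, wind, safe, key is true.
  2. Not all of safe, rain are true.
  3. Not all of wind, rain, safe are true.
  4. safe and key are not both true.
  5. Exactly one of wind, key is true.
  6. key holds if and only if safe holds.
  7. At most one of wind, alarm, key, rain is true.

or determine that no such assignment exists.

alarm = False, rain = False, key = False, safe = False, wind = True

  (1) {alarm, wind, safe, key}: 1 true — at most one ✓
  (2) {safe, rain}: 0/2 true — not all ✓
  (3) {wind, rain, safe}: 1/3 true — not all ✓
  (4) safe=F, key=F — not both ✓
  (5) {wind, key}: 1 true — exactly one ✓
  (6) key=F, safe=F — same ✓
  (7) {wind, alarm, key, rain}: 1 true — at most one ✓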